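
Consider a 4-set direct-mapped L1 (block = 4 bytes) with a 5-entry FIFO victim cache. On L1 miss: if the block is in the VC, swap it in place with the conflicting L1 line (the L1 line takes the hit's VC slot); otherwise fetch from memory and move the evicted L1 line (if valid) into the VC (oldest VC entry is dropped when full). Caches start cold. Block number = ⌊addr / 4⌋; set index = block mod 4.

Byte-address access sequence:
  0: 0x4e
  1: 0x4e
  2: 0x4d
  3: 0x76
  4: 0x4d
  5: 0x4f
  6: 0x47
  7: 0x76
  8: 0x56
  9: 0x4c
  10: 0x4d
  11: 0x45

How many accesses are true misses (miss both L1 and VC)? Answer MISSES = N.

MISSES = 4

0: 0x4e (blk 19, set 3) → MISS  vc=[]
1: 0x4e (blk 19, set 3) → L1-HIT  vc=[]
2: 0x4d (blk 19, set 3) → L1-HIT  vc=[]
3: 0x76 (blk 29, set 1) → MISS  vc=[]
4: 0x4d (blk 19, set 3) → L1-HIT  vc=[]
5: 0x4f (blk 19, set 3) → L1-HIT  vc=[]
6: 0x47 (blk 17, set 1) → MISS  vc=[29]
7: 0x76 (blk 29, set 1) → VC-HIT  vc=[17]
8: 0x56 (blk 21, set 1) → MISS  vc=[17, 29]
9: 0x4c (blk 19, set 3) → L1-HIT  vc=[17, 29]
10: 0x4d (blk 19, set 3) → L1-HIT  vc=[17, 29]
11: 0x45 (blk 17, set 1) → VC-HIT  vc=[21, 29]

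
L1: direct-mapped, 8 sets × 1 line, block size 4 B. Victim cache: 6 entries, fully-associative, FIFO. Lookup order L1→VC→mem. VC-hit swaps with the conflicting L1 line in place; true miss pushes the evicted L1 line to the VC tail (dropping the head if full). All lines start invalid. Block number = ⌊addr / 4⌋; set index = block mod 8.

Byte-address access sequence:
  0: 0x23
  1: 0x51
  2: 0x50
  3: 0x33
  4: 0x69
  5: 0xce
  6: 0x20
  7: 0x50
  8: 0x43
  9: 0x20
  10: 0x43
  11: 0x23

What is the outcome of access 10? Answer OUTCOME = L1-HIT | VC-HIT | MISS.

  [0] addr=0x23 blk=8 s=0: MISS | VC []
  [1] addr=0x51 blk=20 s=4: MISS | VC []
  [2] addr=0x50 blk=20 s=4: L1-HIT | VC []
  [3] addr=0x33 blk=12 s=4: MISS | VC [20]
  [4] addr=0x69 blk=26 s=2: MISS | VC [20]
  [5] addr=0xce blk=51 s=3: MISS | VC [20]
  [6] addr=0x20 blk=8 s=0: L1-HIT | VC [20]
  [7] addr=0x50 blk=20 s=4: VC-HIT | VC [12]
  [8] addr=0x43 blk=16 s=0: MISS | VC [12, 8]
  [9] addr=0x20 blk=8 s=0: VC-HIT | VC [12, 16]
  [10] addr=0x43 blk=16 s=0: VC-HIT | VC [12, 8]
  [11] addr=0x23 blk=8 s=0: VC-HIT | VC [12, 16]

OUTCOME = VC-HIT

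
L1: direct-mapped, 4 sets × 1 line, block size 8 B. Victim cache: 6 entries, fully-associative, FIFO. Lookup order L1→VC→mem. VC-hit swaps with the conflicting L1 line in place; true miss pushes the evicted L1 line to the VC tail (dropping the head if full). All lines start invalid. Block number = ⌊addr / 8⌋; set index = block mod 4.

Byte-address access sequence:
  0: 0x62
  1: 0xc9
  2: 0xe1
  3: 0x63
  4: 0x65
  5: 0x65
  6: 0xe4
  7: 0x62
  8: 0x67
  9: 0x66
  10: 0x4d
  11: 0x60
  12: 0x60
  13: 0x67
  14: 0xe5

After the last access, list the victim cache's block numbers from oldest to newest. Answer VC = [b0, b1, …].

#0 0x62→b12/s0 MISS; vc=[]
#1 0xc9→b25/s1 MISS; vc=[]
#2 0xe1→b28/s0 MISS; vc=[12]
#3 0x63→b12/s0 VC-HIT; vc=[28]
#4 0x65→b12/s0 L1-HIT; vc=[28]
#5 0x65→b12/s0 L1-HIT; vc=[28]
#6 0xe4→b28/s0 VC-HIT; vc=[12]
#7 0x62→b12/s0 VC-HIT; vc=[28]
#8 0x67→b12/s0 L1-HIT; vc=[28]
#9 0x66→b12/s0 L1-HIT; vc=[28]
#10 0x4d→b9/s1 MISS; vc=[28,25]
#11 0x60→b12/s0 L1-HIT; vc=[28,25]
#12 0x60→b12/s0 L1-HIT; vc=[28,25]
#13 0x67→b12/s0 L1-HIT; vc=[28,25]
#14 0xe5→b28/s0 VC-HIT; vc=[12,25]

VC = [12, 25]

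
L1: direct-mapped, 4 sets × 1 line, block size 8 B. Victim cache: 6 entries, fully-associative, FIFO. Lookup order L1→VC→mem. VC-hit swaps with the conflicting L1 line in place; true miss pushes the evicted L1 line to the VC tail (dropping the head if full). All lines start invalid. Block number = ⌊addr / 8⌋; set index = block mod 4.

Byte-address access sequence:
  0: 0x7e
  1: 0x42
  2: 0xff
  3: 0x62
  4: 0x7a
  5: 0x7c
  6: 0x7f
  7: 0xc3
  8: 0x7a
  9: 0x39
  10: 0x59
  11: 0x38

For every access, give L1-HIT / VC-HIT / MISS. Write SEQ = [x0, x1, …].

SEQ = [MISS, MISS, MISS, MISS, VC-HIT, L1-HIT, L1-HIT, MISS, L1-HIT, MISS, MISS, VC-HIT]

  [0] addr=0x7e blk=15 s=3: MISS | VC []
  [1] addr=0x42 blk=8 s=0: MISS | VC []
  [2] addr=0xff blk=31 s=3: MISS | VC [15]
  [3] addr=0x62 blk=12 s=0: MISS | VC [15, 8]
  [4] addr=0x7a blk=15 s=3: VC-HIT | VC [31, 8]
  [5] addr=0x7c blk=15 s=3: L1-HIT | VC [31, 8]
  [6] addr=0x7f blk=15 s=3: L1-HIT | VC [31, 8]
  [7] addr=0xc3 blk=24 s=0: MISS | VC [31, 8, 12]
  [8] addr=0x7a blk=15 s=3: L1-HIT | VC [31, 8, 12]
  [9] addr=0x39 blk=7 s=3: MISS | VC [31, 8, 12, 15]
  [10] addr=0x59 blk=11 s=3: MISS | VC [31, 8, 12, 15, 7]
  [11] addr=0x38 blk=7 s=3: VC-HIT | VC [31, 8, 12, 15, 11]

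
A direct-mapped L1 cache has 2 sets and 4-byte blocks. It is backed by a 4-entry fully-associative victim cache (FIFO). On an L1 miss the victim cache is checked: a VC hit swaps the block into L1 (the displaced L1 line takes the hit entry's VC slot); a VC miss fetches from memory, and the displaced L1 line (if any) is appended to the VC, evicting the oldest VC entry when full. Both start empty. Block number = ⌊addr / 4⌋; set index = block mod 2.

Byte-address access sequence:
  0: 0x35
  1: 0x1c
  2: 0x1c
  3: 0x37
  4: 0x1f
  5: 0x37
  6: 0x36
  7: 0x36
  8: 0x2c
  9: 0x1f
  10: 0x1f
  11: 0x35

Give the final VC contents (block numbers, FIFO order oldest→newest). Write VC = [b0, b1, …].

VC = [11, 7]

#0 0x35→b13/s1 MISS; vc=[]
#1 0x1c→b7/s1 MISS; vc=[13]
#2 0x1c→b7/s1 L1-HIT; vc=[13]
#3 0x37→b13/s1 VC-HIT; vc=[7]
#4 0x1f→b7/s1 VC-HIT; vc=[13]
#5 0x37→b13/s1 VC-HIT; vc=[7]
#6 0x36→b13/s1 L1-HIT; vc=[7]
#7 0x36→b13/s1 L1-HIT; vc=[7]
#8 0x2c→b11/s1 MISS; vc=[7,13]
#9 0x1f→b7/s1 VC-HIT; vc=[11,13]
#10 0x1f→b7/s1 L1-HIT; vc=[11,13]
#11 0x35→b13/s1 VC-HIT; vc=[11,7]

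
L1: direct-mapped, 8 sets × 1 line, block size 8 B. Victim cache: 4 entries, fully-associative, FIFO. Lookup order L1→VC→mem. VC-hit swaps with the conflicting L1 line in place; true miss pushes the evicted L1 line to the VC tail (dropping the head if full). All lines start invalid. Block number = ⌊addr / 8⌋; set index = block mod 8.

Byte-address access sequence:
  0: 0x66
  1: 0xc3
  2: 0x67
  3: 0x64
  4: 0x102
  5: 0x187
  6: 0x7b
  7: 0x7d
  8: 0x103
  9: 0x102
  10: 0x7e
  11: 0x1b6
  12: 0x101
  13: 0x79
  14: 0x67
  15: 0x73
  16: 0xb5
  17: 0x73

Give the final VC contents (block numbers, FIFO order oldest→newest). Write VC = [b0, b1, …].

0: 0x66 (blk 12, set 4) → MISS  vc=[]
1: 0xc3 (blk 24, set 0) → MISS  vc=[]
2: 0x67 (blk 12, set 4) → L1-HIT  vc=[]
3: 0x64 (blk 12, set 4) → L1-HIT  vc=[]
4: 0x102 (blk 32, set 0) → MISS  vc=[24]
5: 0x187 (blk 48, set 0) → MISS  vc=[24, 32]
6: 0x7b (blk 15, set 7) → MISS  vc=[24, 32]
7: 0x7d (blk 15, set 7) → L1-HIT  vc=[24, 32]
8: 0x103 (blk 32, set 0) → VC-HIT  vc=[24, 48]
9: 0x102 (blk 32, set 0) → L1-HIT  vc=[24, 48]
10: 0x7e (blk 15, set 7) → L1-HIT  vc=[24, 48]
11: 0x1b6 (blk 54, set 6) → MISS  vc=[24, 48]
12: 0x101 (blk 32, set 0) → L1-HIT  vc=[24, 48]
13: 0x79 (blk 15, set 7) → L1-HIT  vc=[24, 48]
14: 0x67 (blk 12, set 4) → L1-HIT  vc=[24, 48]
15: 0x73 (blk 14, set 6) → MISS  vc=[24, 48, 54]
16: 0xb5 (blk 22, set 6) → MISS  vc=[24, 48, 54, 14]
17: 0x73 (blk 14, set 6) → VC-HIT  vc=[24, 48, 54, 22]

VC = [24, 48, 54, 22]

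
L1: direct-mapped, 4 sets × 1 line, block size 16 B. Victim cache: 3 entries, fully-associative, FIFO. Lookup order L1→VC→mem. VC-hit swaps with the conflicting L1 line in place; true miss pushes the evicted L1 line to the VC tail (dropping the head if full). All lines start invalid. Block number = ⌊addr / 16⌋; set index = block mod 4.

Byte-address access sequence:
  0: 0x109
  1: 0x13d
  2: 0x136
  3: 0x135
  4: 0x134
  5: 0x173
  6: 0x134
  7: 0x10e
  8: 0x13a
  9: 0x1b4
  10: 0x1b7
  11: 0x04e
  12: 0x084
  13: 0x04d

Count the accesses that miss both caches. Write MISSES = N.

MISSES = 6

0: 0x109 (blk 16, set 0) → MISS  vc=[]
1: 0x13d (blk 19, set 3) → MISS  vc=[]
2: 0x136 (blk 19, set 3) → L1-HIT  vc=[]
3: 0x135 (blk 19, set 3) → L1-HIT  vc=[]
4: 0x134 (blk 19, set 3) → L1-HIT  vc=[]
5: 0x173 (blk 23, set 3) → MISS  vc=[19]
6: 0x134 (blk 19, set 3) → VC-HIT  vc=[23]
7: 0x10e (blk 16, set 0) → L1-HIT  vc=[23]
8: 0x13a (blk 19, set 3) → L1-HIT  vc=[23]
9: 0x1b4 (blk 27, set 3) → MISS  vc=[23, 19]
10: 0x1b7 (blk 27, set 3) → L1-HIT  vc=[23, 19]
11: 0x4e (blk 4, set 0) → MISS  vc=[23, 19, 16]
12: 0x84 (blk 8, set 0) → MISS  vc=[19, 16, 4]
13: 0x4d (blk 4, set 0) → VC-HIT  vc=[19, 16, 8]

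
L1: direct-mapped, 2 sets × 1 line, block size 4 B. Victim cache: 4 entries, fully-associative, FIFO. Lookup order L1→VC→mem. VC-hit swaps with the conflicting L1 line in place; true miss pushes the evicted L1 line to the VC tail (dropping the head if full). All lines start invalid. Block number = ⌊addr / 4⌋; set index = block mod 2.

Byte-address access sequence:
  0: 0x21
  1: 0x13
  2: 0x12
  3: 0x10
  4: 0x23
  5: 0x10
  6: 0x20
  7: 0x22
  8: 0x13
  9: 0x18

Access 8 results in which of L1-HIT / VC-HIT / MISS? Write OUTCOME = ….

  [0] addr=0x21 blk=8 s=0: MISS | VC []
  [1] addr=0x13 blk=4 s=0: MISS | VC [8]
  [2] addr=0x12 blk=4 s=0: L1-HIT | VC [8]
  [3] addr=0x10 blk=4 s=0: L1-HIT | VC [8]
  [4] addr=0x23 blk=8 s=0: VC-HIT | VC [4]
  [5] addr=0x10 blk=4 s=0: VC-HIT | VC [8]
  [6] addr=0x20 blk=8 s=0: VC-HIT | VC [4]
  [7] addr=0x22 blk=8 s=0: L1-HIT | VC [4]
  [8] addr=0x13 blk=4 s=0: VC-HIT | VC [8]
  [9] addr=0x18 blk=6 s=0: MISS | VC [8, 4]

OUTCOME = VC-HIT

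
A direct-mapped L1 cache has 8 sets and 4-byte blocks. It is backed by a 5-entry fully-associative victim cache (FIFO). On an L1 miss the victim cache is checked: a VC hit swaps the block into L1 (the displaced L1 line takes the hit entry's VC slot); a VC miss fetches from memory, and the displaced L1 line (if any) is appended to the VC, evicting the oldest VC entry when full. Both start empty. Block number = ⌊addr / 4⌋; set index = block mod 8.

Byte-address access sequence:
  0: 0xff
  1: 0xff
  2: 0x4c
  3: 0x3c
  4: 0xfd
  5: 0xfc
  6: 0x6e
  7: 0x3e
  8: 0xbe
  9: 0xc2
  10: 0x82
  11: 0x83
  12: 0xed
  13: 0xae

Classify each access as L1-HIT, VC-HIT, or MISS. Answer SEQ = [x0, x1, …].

SEQ = [MISS, L1-HIT, MISS, MISS, VC-HIT, L1-HIT, MISS, VC-HIT, MISS, MISS, MISS, L1-HIT, MISS, MISS]

#0 0xff→b63/s7 MISS; vc=[]
#1 0xff→b63/s7 L1-HIT; vc=[]
#2 0x4c→b19/s3 MISS; vc=[]
#3 0x3c→b15/s7 MISS; vc=[63]
#4 0xfd→b63/s7 VC-HIT; vc=[15]
#5 0xfc→b63/s7 L1-HIT; vc=[15]
#6 0x6e→b27/s3 MISS; vc=[15,19]
#7 0x3e→b15/s7 VC-HIT; vc=[63,19]
#8 0xbe→b47/s7 MISS; vc=[63,19,15]
#9 0xc2→b48/s0 MISS; vc=[63,19,15]
#10 0x82→b32/s0 MISS; vc=[63,19,15,48]
#11 0x83→b32/s0 L1-HIT; vc=[63,19,15,48]
#12 0xed→b59/s3 MISS; vc=[63,19,15,48,27]
#13 0xae→b43/s3 MISS; vc=[19,15,48,27,59]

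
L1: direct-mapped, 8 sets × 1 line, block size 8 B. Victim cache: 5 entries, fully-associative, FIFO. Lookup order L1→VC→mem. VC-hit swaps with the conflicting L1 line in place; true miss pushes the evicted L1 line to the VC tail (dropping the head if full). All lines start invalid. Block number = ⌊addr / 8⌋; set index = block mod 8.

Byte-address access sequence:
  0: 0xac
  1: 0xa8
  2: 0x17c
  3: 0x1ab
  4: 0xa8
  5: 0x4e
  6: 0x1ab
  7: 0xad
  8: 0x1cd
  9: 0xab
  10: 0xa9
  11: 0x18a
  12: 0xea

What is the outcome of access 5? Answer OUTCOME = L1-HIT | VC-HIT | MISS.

OUTCOME = MISS

#0 0xac→b21/s5 MISS; vc=[]
#1 0xa8→b21/s5 L1-HIT; vc=[]
#2 0x17c→b47/s7 MISS; vc=[]
#3 0x1ab→b53/s5 MISS; vc=[21]
#4 0xa8→b21/s5 VC-HIT; vc=[53]
#5 0x4e→b9/s1 MISS; vc=[53]
#6 0x1ab→b53/s5 VC-HIT; vc=[21]
#7 0xad→b21/s5 VC-HIT; vc=[53]
#8 0x1cd→b57/s1 MISS; vc=[53,9]
#9 0xab→b21/s5 L1-HIT; vc=[53,9]
#10 0xa9→b21/s5 L1-HIT; vc=[53,9]
#11 0x18a→b49/s1 MISS; vc=[53,9,57]
#12 0xea→b29/s5 MISS; vc=[53,9,57,21]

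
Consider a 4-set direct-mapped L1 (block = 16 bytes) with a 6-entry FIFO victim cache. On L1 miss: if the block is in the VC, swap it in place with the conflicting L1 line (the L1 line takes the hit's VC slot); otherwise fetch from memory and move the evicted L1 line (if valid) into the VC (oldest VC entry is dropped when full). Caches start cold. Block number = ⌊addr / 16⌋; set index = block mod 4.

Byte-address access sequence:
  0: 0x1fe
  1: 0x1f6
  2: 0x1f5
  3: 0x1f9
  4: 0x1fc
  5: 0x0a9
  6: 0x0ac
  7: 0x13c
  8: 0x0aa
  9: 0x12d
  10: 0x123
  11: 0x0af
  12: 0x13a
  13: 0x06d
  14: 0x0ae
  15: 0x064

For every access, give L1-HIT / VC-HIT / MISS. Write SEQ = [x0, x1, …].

0: 0x1fe (blk 31, set 3) → MISS  vc=[]
1: 0x1f6 (blk 31, set 3) → L1-HIT  vc=[]
2: 0x1f5 (blk 31, set 3) → L1-HIT  vc=[]
3: 0x1f9 (blk 31, set 3) → L1-HIT  vc=[]
4: 0x1fc (blk 31, set 3) → L1-HIT  vc=[]
5: 0xa9 (blk 10, set 2) → MISS  vc=[]
6: 0xac (blk 10, set 2) → L1-HIT  vc=[]
7: 0x13c (blk 19, set 3) → MISS  vc=[31]
8: 0xaa (blk 10, set 2) → L1-HIT  vc=[31]
9: 0x12d (blk 18, set 2) → MISS  vc=[31, 10]
10: 0x123 (blk 18, set 2) → L1-HIT  vc=[31, 10]
11: 0xaf (blk 10, set 2) → VC-HIT  vc=[31, 18]
12: 0x13a (blk 19, set 3) → L1-HIT  vc=[31, 18]
13: 0x6d (blk 6, set 2) → MISS  vc=[31, 18, 10]
14: 0xae (blk 10, set 2) → VC-HIT  vc=[31, 18, 6]
15: 0x64 (blk 6, set 2) → VC-HIT  vc=[31, 18, 10]

SEQ = [MISS, L1-HIT, L1-HIT, L1-HIT, L1-HIT, MISS, L1-HIT, MISS, L1-HIT, MISS, L1-HIT, VC-HIT, L1-HIT, MISS, VC-HIT, VC-HIT]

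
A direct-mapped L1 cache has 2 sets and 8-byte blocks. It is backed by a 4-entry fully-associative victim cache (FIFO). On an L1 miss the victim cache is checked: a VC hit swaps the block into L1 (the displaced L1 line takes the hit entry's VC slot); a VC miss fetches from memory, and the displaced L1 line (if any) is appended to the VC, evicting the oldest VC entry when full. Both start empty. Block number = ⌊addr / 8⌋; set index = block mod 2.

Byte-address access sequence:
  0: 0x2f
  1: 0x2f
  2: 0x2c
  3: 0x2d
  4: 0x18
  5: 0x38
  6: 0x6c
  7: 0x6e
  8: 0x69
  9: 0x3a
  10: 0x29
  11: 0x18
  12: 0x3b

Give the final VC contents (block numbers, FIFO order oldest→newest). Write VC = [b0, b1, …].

#0 0x2f→b5/s1 MISS; vc=[]
#1 0x2f→b5/s1 L1-HIT; vc=[]
#2 0x2c→b5/s1 L1-HIT; vc=[]
#3 0x2d→b5/s1 L1-HIT; vc=[]
#4 0x18→b3/s1 MISS; vc=[5]
#5 0x38→b7/s1 MISS; vc=[5,3]
#6 0x6c→b13/s1 MISS; vc=[5,3,7]
#7 0x6e→b13/s1 L1-HIT; vc=[5,3,7]
#8 0x69→b13/s1 L1-HIT; vc=[5,3,7]
#9 0x3a→b7/s1 VC-HIT; vc=[5,3,13]
#10 0x29→b5/s1 VC-HIT; vc=[7,3,13]
#11 0x18→b3/s1 VC-HIT; vc=[7,5,13]
#12 0x3b→b7/s1 VC-HIT; vc=[3,5,13]

VC = [3, 5, 13]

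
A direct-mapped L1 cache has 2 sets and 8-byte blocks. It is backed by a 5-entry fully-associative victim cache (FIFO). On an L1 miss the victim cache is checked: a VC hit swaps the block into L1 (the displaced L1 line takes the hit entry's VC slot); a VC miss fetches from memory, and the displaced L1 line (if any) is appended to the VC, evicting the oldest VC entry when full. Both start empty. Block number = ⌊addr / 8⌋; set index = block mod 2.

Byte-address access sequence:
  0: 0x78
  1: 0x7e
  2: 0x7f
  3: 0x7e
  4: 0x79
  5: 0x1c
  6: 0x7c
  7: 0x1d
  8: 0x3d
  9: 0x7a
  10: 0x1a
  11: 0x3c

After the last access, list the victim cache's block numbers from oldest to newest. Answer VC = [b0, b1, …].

VC = [3, 15]

0: 0x78 (blk 15, set 1) → MISS  vc=[]
1: 0x7e (blk 15, set 1) → L1-HIT  vc=[]
2: 0x7f (blk 15, set 1) → L1-HIT  vc=[]
3: 0x7e (blk 15, set 1) → L1-HIT  vc=[]
4: 0x79 (blk 15, set 1) → L1-HIT  vc=[]
5: 0x1c (blk 3, set 1) → MISS  vc=[15]
6: 0x7c (blk 15, set 1) → VC-HIT  vc=[3]
7: 0x1d (blk 3, set 1) → VC-HIT  vc=[15]
8: 0x3d (blk 7, set 1) → MISS  vc=[15, 3]
9: 0x7a (blk 15, set 1) → VC-HIT  vc=[7, 3]
10: 0x1a (blk 3, set 1) → VC-HIT  vc=[7, 15]
11: 0x3c (blk 7, set 1) → VC-HIT  vc=[3, 15]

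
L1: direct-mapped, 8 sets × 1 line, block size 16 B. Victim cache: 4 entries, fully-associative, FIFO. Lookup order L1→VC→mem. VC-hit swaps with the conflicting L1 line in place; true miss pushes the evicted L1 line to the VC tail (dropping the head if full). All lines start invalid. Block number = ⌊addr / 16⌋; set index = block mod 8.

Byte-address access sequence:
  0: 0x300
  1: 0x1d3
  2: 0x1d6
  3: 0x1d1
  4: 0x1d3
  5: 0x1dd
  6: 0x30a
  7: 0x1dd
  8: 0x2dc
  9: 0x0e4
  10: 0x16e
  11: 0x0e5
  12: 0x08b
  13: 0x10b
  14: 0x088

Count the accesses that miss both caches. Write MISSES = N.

MISSES = 7

  [0] addr=0x300 blk=48 s=0: MISS | VC []
  [1] addr=0x1d3 blk=29 s=5: MISS | VC []
  [2] addr=0x1d6 blk=29 s=5: L1-HIT | VC []
  [3] addr=0x1d1 blk=29 s=5: L1-HIT | VC []
  [4] addr=0x1d3 blk=29 s=5: L1-HIT | VC []
  [5] addr=0x1dd blk=29 s=5: L1-HIT | VC []
  [6] addr=0x30a blk=48 s=0: L1-HIT | VC []
  [7] addr=0x1dd blk=29 s=5: L1-HIT | VC []
  [8] addr=0x2dc blk=45 s=5: MISS | VC [29]
  [9] addr=0xe4 blk=14 s=6: MISS | VC [29]
  [10] addr=0x16e blk=22 s=6: MISS | VC [29, 14]
  [11] addr=0xe5 blk=14 s=6: VC-HIT | VC [29, 22]
  [12] addr=0x8b blk=8 s=0: MISS | VC [29, 22, 48]
  [13] addr=0x10b blk=16 s=0: MISS | VC [29, 22, 48, 8]
  [14] addr=0x88 blk=8 s=0: VC-HIT | VC [29, 22, 48, 16]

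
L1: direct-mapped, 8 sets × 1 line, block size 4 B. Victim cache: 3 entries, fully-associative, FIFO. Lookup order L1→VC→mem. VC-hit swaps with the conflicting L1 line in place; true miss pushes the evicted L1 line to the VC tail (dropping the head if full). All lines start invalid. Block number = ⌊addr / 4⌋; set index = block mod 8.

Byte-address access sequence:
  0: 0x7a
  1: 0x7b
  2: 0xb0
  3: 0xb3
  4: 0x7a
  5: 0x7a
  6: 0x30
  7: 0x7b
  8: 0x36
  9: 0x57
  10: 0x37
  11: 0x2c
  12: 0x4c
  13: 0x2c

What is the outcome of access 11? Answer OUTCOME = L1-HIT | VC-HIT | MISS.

OUTCOME = MISS

  [0] addr=0x7a blk=30 s=6: MISS | VC []
  [1] addr=0x7b blk=30 s=6: L1-HIT | VC []
  [2] addr=0xb0 blk=44 s=4: MISS | VC []
  [3] addr=0xb3 blk=44 s=4: L1-HIT | VC []
  [4] addr=0x7a blk=30 s=6: L1-HIT | VC []
  [5] addr=0x7a blk=30 s=6: L1-HIT | VC []
  [6] addr=0x30 blk=12 s=4: MISS | VC [44]
  [7] addr=0x7b blk=30 s=6: L1-HIT | VC [44]
  [8] addr=0x36 blk=13 s=5: MISS | VC [44]
  [9] addr=0x57 blk=21 s=5: MISS | VC [44, 13]
  [10] addr=0x37 blk=13 s=5: VC-HIT | VC [44, 21]
  [11] addr=0x2c blk=11 s=3: MISS | VC [44, 21]
  [12] addr=0x4c blk=19 s=3: MISS | VC [44, 21, 11]
  [13] addr=0x2c blk=11 s=3: VC-HIT | VC [44, 21, 19]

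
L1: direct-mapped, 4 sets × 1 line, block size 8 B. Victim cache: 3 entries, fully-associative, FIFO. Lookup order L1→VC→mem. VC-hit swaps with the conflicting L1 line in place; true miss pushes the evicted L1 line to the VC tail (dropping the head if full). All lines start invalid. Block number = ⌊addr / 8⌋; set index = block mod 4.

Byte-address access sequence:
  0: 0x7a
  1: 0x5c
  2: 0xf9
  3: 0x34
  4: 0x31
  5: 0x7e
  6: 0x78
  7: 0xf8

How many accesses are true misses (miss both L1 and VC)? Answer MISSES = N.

0: 0x7a (blk 15, set 3) → MISS  vc=[]
1: 0x5c (blk 11, set 3) → MISS  vc=[15]
2: 0xf9 (blk 31, set 3) → MISS  vc=[15, 11]
3: 0x34 (blk 6, set 2) → MISS  vc=[15, 11]
4: 0x31 (blk 6, set 2) → L1-HIT  vc=[15, 11]
5: 0x7e (blk 15, set 3) → VC-HIT  vc=[31, 11]
6: 0x78 (blk 15, set 3) → L1-HIT  vc=[31, 11]
7: 0xf8 (blk 31, set 3) → VC-HIT  vc=[15, 11]

MISSES = 4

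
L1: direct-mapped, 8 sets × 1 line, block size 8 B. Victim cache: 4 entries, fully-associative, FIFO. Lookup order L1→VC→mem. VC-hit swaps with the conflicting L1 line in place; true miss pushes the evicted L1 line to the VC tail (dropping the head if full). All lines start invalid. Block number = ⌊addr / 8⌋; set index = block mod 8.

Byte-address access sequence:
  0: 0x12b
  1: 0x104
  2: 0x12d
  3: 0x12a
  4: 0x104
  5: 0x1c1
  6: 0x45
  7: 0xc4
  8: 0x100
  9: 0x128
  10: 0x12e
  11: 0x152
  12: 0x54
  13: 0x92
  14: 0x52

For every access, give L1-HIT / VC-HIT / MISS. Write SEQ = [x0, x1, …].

0: 0x12b (blk 37, set 5) → MISS  vc=[]
1: 0x104 (blk 32, set 0) → MISS  vc=[]
2: 0x12d (blk 37, set 5) → L1-HIT  vc=[]
3: 0x12a (blk 37, set 5) → L1-HIT  vc=[]
4: 0x104 (blk 32, set 0) → L1-HIT  vc=[]
5: 0x1c1 (blk 56, set 0) → MISS  vc=[32]
6: 0x45 (blk 8, set 0) → MISS  vc=[32, 56]
7: 0xc4 (blk 24, set 0) → MISS  vc=[32, 56, 8]
8: 0x100 (blk 32, set 0) → VC-HIT  vc=[24, 56, 8]
9: 0x128 (blk 37, set 5) → L1-HIT  vc=[24, 56, 8]
10: 0x12e (blk 37, set 5) → L1-HIT  vc=[24, 56, 8]
11: 0x152 (blk 42, set 2) → MISS  vc=[24, 56, 8]
12: 0x54 (blk 10, set 2) → MISS  vc=[24, 56, 8, 42]
13: 0x92 (blk 18, set 2) → MISS  vc=[56, 8, 42, 10]
14: 0x52 (blk 10, set 2) → VC-HIT  vc=[56, 8, 42, 18]

SEQ = [MISS, MISS, L1-HIT, L1-HIT, L1-HIT, MISS, MISS, MISS, VC-HIT, L1-HIT, L1-HIT, MISS, MISS, MISS, VC-HIT]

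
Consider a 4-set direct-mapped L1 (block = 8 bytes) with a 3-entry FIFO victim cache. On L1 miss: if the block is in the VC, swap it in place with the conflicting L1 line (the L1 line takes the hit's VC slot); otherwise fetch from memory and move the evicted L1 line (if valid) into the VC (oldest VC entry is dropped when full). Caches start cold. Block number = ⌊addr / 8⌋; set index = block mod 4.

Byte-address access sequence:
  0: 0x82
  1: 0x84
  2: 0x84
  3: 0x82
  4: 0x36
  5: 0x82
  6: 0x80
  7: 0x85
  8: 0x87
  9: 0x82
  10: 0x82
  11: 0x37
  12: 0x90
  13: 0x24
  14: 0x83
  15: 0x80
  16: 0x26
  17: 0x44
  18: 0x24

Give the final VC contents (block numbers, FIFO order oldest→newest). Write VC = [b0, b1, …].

VC = [6, 16, 8]

  [0] addr=0x82 blk=16 s=0: MISS | VC []
  [1] addr=0x84 blk=16 s=0: L1-HIT | VC []
  [2] addr=0x84 blk=16 s=0: L1-HIT | VC []
  [3] addr=0x82 blk=16 s=0: L1-HIT | VC []
  [4] addr=0x36 blk=6 s=2: MISS | VC []
  [5] addr=0x82 blk=16 s=0: L1-HIT | VC []
  [6] addr=0x80 blk=16 s=0: L1-HIT | VC []
  [7] addr=0x85 blk=16 s=0: L1-HIT | VC []
  [8] addr=0x87 blk=16 s=0: L1-HIT | VC []
  [9] addr=0x82 blk=16 s=0: L1-HIT | VC []
  [10] addr=0x82 blk=16 s=0: L1-HIT | VC []
  [11] addr=0x37 blk=6 s=2: L1-HIT | VC []
  [12] addr=0x90 blk=18 s=2: MISS | VC [6]
  [13] addr=0x24 blk=4 s=0: MISS | VC [6, 16]
  [14] addr=0x83 blk=16 s=0: VC-HIT | VC [6, 4]
  [15] addr=0x80 blk=16 s=0: L1-HIT | VC [6, 4]
  [16] addr=0x26 blk=4 s=0: VC-HIT | VC [6, 16]
  [17] addr=0x44 blk=8 s=0: MISS | VC [6, 16, 4]
  [18] addr=0x24 blk=4 s=0: VC-HIT | VC [6, 16, 8]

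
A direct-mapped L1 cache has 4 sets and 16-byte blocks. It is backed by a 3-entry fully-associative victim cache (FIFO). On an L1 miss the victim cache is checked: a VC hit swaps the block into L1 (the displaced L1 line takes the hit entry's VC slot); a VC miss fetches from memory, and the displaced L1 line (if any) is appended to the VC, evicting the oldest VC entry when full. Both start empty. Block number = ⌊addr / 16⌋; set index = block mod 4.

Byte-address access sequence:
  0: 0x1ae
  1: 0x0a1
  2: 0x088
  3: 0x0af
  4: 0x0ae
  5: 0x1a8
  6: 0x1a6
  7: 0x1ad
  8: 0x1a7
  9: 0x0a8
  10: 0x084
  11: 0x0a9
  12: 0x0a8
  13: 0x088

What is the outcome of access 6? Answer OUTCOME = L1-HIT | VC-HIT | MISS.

OUTCOME = L1-HIT

0: 0x1ae (blk 26, set 2) → MISS  vc=[]
1: 0xa1 (blk 10, set 2) → MISS  vc=[26]
2: 0x88 (blk 8, set 0) → MISS  vc=[26]
3: 0xaf (blk 10, set 2) → L1-HIT  vc=[26]
4: 0xae (blk 10, set 2) → L1-HIT  vc=[26]
5: 0x1a8 (blk 26, set 2) → VC-HIT  vc=[10]
6: 0x1a6 (blk 26, set 2) → L1-HIT  vc=[10]
7: 0x1ad (blk 26, set 2) → L1-HIT  vc=[10]
8: 0x1a7 (blk 26, set 2) → L1-HIT  vc=[10]
9: 0xa8 (blk 10, set 2) → VC-HIT  vc=[26]
10: 0x84 (blk 8, set 0) → L1-HIT  vc=[26]
11: 0xa9 (blk 10, set 2) → L1-HIT  vc=[26]
12: 0xa8 (blk 10, set 2) → L1-HIT  vc=[26]
13: 0x88 (blk 8, set 0) → L1-HIT  vc=[26]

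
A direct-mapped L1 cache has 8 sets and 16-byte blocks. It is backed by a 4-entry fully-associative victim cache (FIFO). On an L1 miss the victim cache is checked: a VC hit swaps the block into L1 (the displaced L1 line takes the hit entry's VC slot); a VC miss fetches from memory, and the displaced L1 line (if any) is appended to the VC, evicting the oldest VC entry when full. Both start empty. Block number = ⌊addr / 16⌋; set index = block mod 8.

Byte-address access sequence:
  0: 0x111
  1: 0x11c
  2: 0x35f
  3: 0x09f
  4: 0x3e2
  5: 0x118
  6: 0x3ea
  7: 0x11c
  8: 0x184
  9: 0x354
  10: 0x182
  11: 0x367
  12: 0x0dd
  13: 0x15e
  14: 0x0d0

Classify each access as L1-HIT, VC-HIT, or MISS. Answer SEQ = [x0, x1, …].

SEQ = [MISS, L1-HIT, MISS, MISS, MISS, VC-HIT, L1-HIT, L1-HIT, MISS, L1-HIT, L1-HIT, MISS, MISS, MISS, VC-HIT]

  [0] addr=0x111 blk=17 s=1: MISS | VC []
  [1] addr=0x11c blk=17 s=1: L1-HIT | VC []
  [2] addr=0x35f blk=53 s=5: MISS | VC []
  [3] addr=0x9f blk=9 s=1: MISS | VC [17]
  [4] addr=0x3e2 blk=62 s=6: MISS | VC [17]
  [5] addr=0x118 blk=17 s=1: VC-HIT | VC [9]
  [6] addr=0x3ea blk=62 s=6: L1-HIT | VC [9]
  [7] addr=0x11c blk=17 s=1: L1-HIT | VC [9]
  [8] addr=0x184 blk=24 s=0: MISS | VC [9]
  [9] addr=0x354 blk=53 s=5: L1-HIT | VC [9]
  [10] addr=0x182 blk=24 s=0: L1-HIT | VC [9]
  [11] addr=0x367 blk=54 s=6: MISS | VC [9, 62]
  [12] addr=0xdd blk=13 s=5: MISS | VC [9, 62, 53]
  [13] addr=0x15e blk=21 s=5: MISS | VC [9, 62, 53, 13]
  [14] addr=0xd0 blk=13 s=5: VC-HIT | VC [9, 62, 53, 21]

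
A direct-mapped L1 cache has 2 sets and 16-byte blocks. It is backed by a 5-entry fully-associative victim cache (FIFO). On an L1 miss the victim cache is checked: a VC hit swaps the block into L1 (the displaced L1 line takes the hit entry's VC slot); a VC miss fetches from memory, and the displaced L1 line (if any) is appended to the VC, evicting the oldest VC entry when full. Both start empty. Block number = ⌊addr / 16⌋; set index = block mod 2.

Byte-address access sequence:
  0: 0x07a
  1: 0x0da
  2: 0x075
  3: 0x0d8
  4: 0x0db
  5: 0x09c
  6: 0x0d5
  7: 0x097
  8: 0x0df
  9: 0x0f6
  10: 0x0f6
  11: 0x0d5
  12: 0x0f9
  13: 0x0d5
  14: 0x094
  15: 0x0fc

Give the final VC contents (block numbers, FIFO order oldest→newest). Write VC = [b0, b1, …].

#0 0x7a→b7/s1 MISS; vc=[]
#1 0xda→b13/s1 MISS; vc=[7]
#2 0x75→b7/s1 VC-HIT; vc=[13]
#3 0xd8→b13/s1 VC-HIT; vc=[7]
#4 0xdb→b13/s1 L1-HIT; vc=[7]
#5 0x9c→b9/s1 MISS; vc=[7,13]
#6 0xd5→b13/s1 VC-HIT; vc=[7,9]
#7 0x97→b9/s1 VC-HIT; vc=[7,13]
#8 0xdf→b13/s1 VC-HIT; vc=[7,9]
#9 0xf6→b15/s1 MISS; vc=[7,9,13]
#10 0xf6→b15/s1 L1-HIT; vc=[7,9,13]
#11 0xd5→b13/s1 VC-HIT; vc=[7,9,15]
#12 0xf9→b15/s1 VC-HIT; vc=[7,9,13]
#13 0xd5→b13/s1 VC-HIT; vc=[7,9,15]
#14 0x94→b9/s1 VC-HIT; vc=[7,13,15]
#15 0xfc→b15/s1 VC-HIT; vc=[7,13,9]

VC = [7, 13, 9]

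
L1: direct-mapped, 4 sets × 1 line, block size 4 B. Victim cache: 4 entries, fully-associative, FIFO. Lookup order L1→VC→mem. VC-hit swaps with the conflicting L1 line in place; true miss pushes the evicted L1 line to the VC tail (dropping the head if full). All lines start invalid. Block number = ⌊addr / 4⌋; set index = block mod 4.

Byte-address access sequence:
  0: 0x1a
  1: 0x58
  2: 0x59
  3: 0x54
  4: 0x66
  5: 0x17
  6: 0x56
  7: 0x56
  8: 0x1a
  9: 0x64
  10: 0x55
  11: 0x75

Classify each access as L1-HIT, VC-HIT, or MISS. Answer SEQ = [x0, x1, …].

SEQ = [MISS, MISS, L1-HIT, MISS, MISS, MISS, VC-HIT, L1-HIT, VC-HIT, VC-HIT, VC-HIT, MISS]

#0 0x1a→b6/s2 MISS; vc=[]
#1 0x58→b22/s2 MISS; vc=[6]
#2 0x59→b22/s2 L1-HIT; vc=[6]
#3 0x54→b21/s1 MISS; vc=[6]
#4 0x66→b25/s1 MISS; vc=[6,21]
#5 0x17→b5/s1 MISS; vc=[6,21,25]
#6 0x56→b21/s1 VC-HIT; vc=[6,5,25]
#7 0x56→b21/s1 L1-HIT; vc=[6,5,25]
#8 0x1a→b6/s2 VC-HIT; vc=[22,5,25]
#9 0x64→b25/s1 VC-HIT; vc=[22,5,21]
#10 0x55→b21/s1 VC-HIT; vc=[22,5,25]
#11 0x75→b29/s1 MISS; vc=[22,5,25,21]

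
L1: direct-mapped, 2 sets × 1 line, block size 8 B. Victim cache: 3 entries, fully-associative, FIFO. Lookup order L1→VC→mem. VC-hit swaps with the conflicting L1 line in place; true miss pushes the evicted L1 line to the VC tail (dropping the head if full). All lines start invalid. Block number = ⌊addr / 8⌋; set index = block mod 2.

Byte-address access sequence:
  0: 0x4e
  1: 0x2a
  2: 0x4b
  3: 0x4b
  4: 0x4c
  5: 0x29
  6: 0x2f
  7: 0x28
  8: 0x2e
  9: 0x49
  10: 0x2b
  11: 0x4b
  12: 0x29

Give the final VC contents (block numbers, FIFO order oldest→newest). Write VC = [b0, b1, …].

  [0] addr=0x4e blk=9 s=1: MISS | VC []
  [1] addr=0x2a blk=5 s=1: MISS | VC [9]
  [2] addr=0x4b blk=9 s=1: VC-HIT | VC [5]
  [3] addr=0x4b blk=9 s=1: L1-HIT | VC [5]
  [4] addr=0x4c blk=9 s=1: L1-HIT | VC [5]
  [5] addr=0x29 blk=5 s=1: VC-HIT | VC [9]
  [6] addr=0x2f blk=5 s=1: L1-HIT | VC [9]
  [7] addr=0x28 blk=5 s=1: L1-HIT | VC [9]
  [8] addr=0x2e blk=5 s=1: L1-HIT | VC [9]
  [9] addr=0x49 blk=9 s=1: VC-HIT | VC [5]
  [10] addr=0x2b blk=5 s=1: VC-HIT | VC [9]
  [11] addr=0x4b blk=9 s=1: VC-HIT | VC [5]
  [12] addr=0x29 blk=5 s=1: VC-HIT | VC [9]

VC = [9]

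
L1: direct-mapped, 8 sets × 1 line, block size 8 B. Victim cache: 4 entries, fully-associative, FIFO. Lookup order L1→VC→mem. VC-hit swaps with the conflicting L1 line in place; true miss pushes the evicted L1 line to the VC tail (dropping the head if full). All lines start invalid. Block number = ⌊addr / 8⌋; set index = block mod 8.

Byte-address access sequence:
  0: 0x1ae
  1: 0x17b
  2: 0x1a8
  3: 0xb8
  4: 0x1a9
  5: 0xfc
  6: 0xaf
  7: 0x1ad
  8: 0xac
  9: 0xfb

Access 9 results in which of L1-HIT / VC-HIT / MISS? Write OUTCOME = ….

OUTCOME = L1-HIT

#0 0x1ae→b53/s5 MISS; vc=[]
#1 0x17b→b47/s7 MISS; vc=[]
#2 0x1a8→b53/s5 L1-HIT; vc=[]
#3 0xb8→b23/s7 MISS; vc=[47]
#4 0x1a9→b53/s5 L1-HIT; vc=[47]
#5 0xfc→b31/s7 MISS; vc=[47,23]
#6 0xaf→b21/s5 MISS; vc=[47,23,53]
#7 0x1ad→b53/s5 VC-HIT; vc=[47,23,21]
#8 0xac→b21/s5 VC-HIT; vc=[47,23,53]
#9 0xfb→b31/s7 L1-HIT; vc=[47,23,53]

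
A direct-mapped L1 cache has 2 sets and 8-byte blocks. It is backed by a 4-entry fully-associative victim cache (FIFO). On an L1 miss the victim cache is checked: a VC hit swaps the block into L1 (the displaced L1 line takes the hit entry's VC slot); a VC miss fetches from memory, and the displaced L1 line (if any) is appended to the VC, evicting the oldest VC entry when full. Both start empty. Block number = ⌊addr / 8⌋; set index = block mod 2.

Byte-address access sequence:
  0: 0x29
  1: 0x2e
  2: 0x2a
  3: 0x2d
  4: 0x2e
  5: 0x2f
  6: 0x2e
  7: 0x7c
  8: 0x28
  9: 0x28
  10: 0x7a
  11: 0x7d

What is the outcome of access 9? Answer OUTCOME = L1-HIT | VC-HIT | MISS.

OUTCOME = L1-HIT

#0 0x29→b5/s1 MISS; vc=[]
#1 0x2e→b5/s1 L1-HIT; vc=[]
#2 0x2a→b5/s1 L1-HIT; vc=[]
#3 0x2d→b5/s1 L1-HIT; vc=[]
#4 0x2e→b5/s1 L1-HIT; vc=[]
#5 0x2f→b5/s1 L1-HIT; vc=[]
#6 0x2e→b5/s1 L1-HIT; vc=[]
#7 0x7c→b15/s1 MISS; vc=[5]
#8 0x28→b5/s1 VC-HIT; vc=[15]
#9 0x28→b5/s1 L1-HIT; vc=[15]
#10 0x7a→b15/s1 VC-HIT; vc=[5]
#11 0x7d→b15/s1 L1-HIT; vc=[5]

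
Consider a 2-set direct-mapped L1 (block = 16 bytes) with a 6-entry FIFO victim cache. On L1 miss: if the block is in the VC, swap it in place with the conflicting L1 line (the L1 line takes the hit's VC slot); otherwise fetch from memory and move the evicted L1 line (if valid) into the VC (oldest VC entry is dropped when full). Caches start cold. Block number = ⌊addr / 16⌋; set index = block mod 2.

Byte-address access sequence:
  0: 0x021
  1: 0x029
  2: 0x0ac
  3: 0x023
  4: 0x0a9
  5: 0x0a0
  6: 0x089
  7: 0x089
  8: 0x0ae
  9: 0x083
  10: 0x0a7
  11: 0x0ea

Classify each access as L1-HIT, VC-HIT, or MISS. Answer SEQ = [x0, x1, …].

#0 0x21→b2/s0 MISS; vc=[]
#1 0x29→b2/s0 L1-HIT; vc=[]
#2 0xac→b10/s0 MISS; vc=[2]
#3 0x23→b2/s0 VC-HIT; vc=[10]
#4 0xa9→b10/s0 VC-HIT; vc=[2]
#5 0xa0→b10/s0 L1-HIT; vc=[2]
#6 0x89→b8/s0 MISS; vc=[2,10]
#7 0x89→b8/s0 L1-HIT; vc=[2,10]
#8 0xae→b10/s0 VC-HIT; vc=[2,8]
#9 0x83→b8/s0 VC-HIT; vc=[2,10]
#10 0xa7→b10/s0 VC-HIT; vc=[2,8]
#11 0xea→b14/s0 MISS; vc=[2,8,10]

SEQ = [MISS, L1-HIT, MISS, VC-HIT, VC-HIT, L1-HIT, MISS, L1-HIT, VC-HIT, VC-HIT, VC-HIT, MISS]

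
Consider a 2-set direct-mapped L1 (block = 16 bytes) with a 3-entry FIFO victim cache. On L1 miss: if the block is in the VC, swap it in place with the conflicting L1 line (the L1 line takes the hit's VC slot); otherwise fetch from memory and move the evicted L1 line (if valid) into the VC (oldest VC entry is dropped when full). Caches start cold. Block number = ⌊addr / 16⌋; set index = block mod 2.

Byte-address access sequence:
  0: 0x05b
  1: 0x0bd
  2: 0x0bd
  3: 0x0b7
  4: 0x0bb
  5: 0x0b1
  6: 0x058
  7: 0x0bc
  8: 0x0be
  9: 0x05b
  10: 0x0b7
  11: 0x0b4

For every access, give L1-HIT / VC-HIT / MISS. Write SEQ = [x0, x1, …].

0: 0x5b (blk 5, set 1) → MISS  vc=[]
1: 0xbd (blk 11, set 1) → MISS  vc=[5]
2: 0xbd (blk 11, set 1) → L1-HIT  vc=[5]
3: 0xb7 (blk 11, set 1) → L1-HIT  vc=[5]
4: 0xbb (blk 11, set 1) → L1-HIT  vc=[5]
5: 0xb1 (blk 11, set 1) → L1-HIT  vc=[5]
6: 0x58 (blk 5, set 1) → VC-HIT  vc=[11]
7: 0xbc (blk 11, set 1) → VC-HIT  vc=[5]
8: 0xbe (blk 11, set 1) → L1-HIT  vc=[5]
9: 0x5b (blk 5, set 1) → VC-HIT  vc=[11]
10: 0xb7 (blk 11, set 1) → VC-HIT  vc=[5]
11: 0xb4 (blk 11, set 1) → L1-HIT  vc=[5]

SEQ = [MISS, MISS, L1-HIT, L1-HIT, L1-HIT, L1-HIT, VC-HIT, VC-HIT, L1-HIT, VC-HIT, VC-HIT, L1-HIT]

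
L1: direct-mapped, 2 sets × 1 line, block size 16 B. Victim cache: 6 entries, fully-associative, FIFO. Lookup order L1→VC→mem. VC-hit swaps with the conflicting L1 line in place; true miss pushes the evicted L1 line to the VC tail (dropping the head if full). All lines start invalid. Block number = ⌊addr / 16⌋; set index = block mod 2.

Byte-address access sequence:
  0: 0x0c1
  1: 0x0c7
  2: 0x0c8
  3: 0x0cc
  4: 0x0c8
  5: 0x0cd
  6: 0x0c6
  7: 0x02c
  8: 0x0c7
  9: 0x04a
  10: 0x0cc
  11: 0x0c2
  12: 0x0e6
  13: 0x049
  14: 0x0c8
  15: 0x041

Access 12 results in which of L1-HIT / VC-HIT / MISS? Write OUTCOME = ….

#0 0xc1→b12/s0 MISS; vc=[]
#1 0xc7→b12/s0 L1-HIT; vc=[]
#2 0xc8→b12/s0 L1-HIT; vc=[]
#3 0xcc→b12/s0 L1-HIT; vc=[]
#4 0xc8→b12/s0 L1-HIT; vc=[]
#5 0xcd→b12/s0 L1-HIT; vc=[]
#6 0xc6→b12/s0 L1-HIT; vc=[]
#7 0x2c→b2/s0 MISS; vc=[12]
#8 0xc7→b12/s0 VC-HIT; vc=[2]
#9 0x4a→b4/s0 MISS; vc=[2,12]
#10 0xcc→b12/s0 VC-HIT; vc=[2,4]
#11 0xc2→b12/s0 L1-HIT; vc=[2,4]
#12 0xe6→b14/s0 MISS; vc=[2,4,12]
#13 0x49→b4/s0 VC-HIT; vc=[2,14,12]
#14 0xc8→b12/s0 VC-HIT; vc=[2,14,4]
#15 0x41→b4/s0 VC-HIT; vc=[2,14,12]

OUTCOME = MISS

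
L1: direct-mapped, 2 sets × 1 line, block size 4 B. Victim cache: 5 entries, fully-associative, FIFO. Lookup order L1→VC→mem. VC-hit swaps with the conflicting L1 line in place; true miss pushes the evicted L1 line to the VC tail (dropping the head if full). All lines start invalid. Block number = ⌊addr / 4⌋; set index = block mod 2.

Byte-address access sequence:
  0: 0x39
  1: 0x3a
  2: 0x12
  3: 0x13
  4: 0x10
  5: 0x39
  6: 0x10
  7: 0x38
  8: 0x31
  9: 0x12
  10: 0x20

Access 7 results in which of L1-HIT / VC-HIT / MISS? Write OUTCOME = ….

OUTCOME = VC-HIT

0: 0x39 (blk 14, set 0) → MISS  vc=[]
1: 0x3a (blk 14, set 0) → L1-HIT  vc=[]
2: 0x12 (blk 4, set 0) → MISS  vc=[14]
3: 0x13 (blk 4, set 0) → L1-HIT  vc=[14]
4: 0x10 (blk 4, set 0) → L1-HIT  vc=[14]
5: 0x39 (blk 14, set 0) → VC-HIT  vc=[4]
6: 0x10 (blk 4, set 0) → VC-HIT  vc=[14]
7: 0x38 (blk 14, set 0) → VC-HIT  vc=[4]
8: 0x31 (blk 12, set 0) → MISS  vc=[4, 14]
9: 0x12 (blk 4, set 0) → VC-HIT  vc=[12, 14]
10: 0x20 (blk 8, set 0) → MISS  vc=[12, 14, 4]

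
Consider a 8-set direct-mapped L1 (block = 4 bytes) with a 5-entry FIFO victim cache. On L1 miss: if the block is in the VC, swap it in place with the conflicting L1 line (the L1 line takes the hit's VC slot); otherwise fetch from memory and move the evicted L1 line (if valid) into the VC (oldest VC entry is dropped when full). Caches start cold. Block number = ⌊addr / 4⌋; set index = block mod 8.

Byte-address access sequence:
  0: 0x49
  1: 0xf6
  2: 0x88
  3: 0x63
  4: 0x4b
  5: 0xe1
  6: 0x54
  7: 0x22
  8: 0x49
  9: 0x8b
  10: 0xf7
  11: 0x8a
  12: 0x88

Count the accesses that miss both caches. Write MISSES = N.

  [0] addr=0x49 blk=18 s=2: MISS | VC []
  [1] addr=0xf6 blk=61 s=5: MISS | VC []
  [2] addr=0x88 blk=34 s=2: MISS | VC [18]
  [3] addr=0x63 blk=24 s=0: MISS | VC [18]
  [4] addr=0x4b blk=18 s=2: VC-HIT | VC [34]
  [5] addr=0xe1 blk=56 s=0: MISS | VC [34, 24]
  [6] addr=0x54 blk=21 s=5: MISS | VC [34, 24, 61]
  [7] addr=0x22 blk=8 s=0: MISS | VC [34, 24, 61, 56]
  [8] addr=0x49 blk=18 s=2: L1-HIT | VC [34, 24, 61, 56]
  [9] addr=0x8b blk=34 s=2: VC-HIT | VC [18, 24, 61, 56]
  [10] addr=0xf7 blk=61 s=5: VC-HIT | VC [18, 24, 21, 56]
  [11] addr=0x8a blk=34 s=2: L1-HIT | VC [18, 24, 21, 56]
  [12] addr=0x88 blk=34 s=2: L1-HIT | VC [18, 24, 21, 56]

MISSES = 7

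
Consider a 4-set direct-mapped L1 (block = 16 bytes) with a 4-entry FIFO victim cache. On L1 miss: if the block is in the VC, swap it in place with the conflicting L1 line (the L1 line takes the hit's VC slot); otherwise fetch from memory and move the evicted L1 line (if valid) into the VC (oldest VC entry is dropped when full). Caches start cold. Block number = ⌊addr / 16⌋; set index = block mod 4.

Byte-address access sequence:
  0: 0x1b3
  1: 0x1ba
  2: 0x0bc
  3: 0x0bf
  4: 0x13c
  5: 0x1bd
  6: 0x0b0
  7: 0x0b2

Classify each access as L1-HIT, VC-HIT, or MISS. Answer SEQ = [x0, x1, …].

#0 0x1b3→b27/s3 MISS; vc=[]
#1 0x1ba→b27/s3 L1-HIT; vc=[]
#2 0xbc→b11/s3 MISS; vc=[27]
#3 0xbf→b11/s3 L1-HIT; vc=[27]
#4 0x13c→b19/s3 MISS; vc=[27,11]
#5 0x1bd→b27/s3 VC-HIT; vc=[19,11]
#6 0xb0→b11/s3 VC-HIT; vc=[19,27]
#7 0xb2→b11/s3 L1-HIT; vc=[19,27]

SEQ = [MISS, L1-HIT, MISS, L1-HIT, MISS, VC-HIT, VC-HIT, L1-HIT]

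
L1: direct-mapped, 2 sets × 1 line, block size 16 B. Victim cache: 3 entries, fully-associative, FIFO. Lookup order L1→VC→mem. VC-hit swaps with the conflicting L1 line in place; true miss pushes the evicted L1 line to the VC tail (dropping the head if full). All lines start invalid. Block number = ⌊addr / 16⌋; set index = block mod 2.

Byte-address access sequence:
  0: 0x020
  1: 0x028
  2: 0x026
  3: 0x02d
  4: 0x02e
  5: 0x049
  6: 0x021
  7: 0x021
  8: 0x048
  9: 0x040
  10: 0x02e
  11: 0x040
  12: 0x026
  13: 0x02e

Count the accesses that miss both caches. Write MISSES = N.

MISSES = 2

#0 0x20→b2/s0 MISS; vc=[]
#1 0x28→b2/s0 L1-HIT; vc=[]
#2 0x26→b2/s0 L1-HIT; vc=[]
#3 0x2d→b2/s0 L1-HIT; vc=[]
#4 0x2e→b2/s0 L1-HIT; vc=[]
#5 0x49→b4/s0 MISS; vc=[2]
#6 0x21→b2/s0 VC-HIT; vc=[4]
#7 0x21→b2/s0 L1-HIT; vc=[4]
#8 0x48→b4/s0 VC-HIT; vc=[2]
#9 0x40→b4/s0 L1-HIT; vc=[2]
#10 0x2e→b2/s0 VC-HIT; vc=[4]
#11 0x40→b4/s0 VC-HIT; vc=[2]
#12 0x26→b2/s0 VC-HIT; vc=[4]
#13 0x2e→b2/s0 L1-HIT; vc=[4]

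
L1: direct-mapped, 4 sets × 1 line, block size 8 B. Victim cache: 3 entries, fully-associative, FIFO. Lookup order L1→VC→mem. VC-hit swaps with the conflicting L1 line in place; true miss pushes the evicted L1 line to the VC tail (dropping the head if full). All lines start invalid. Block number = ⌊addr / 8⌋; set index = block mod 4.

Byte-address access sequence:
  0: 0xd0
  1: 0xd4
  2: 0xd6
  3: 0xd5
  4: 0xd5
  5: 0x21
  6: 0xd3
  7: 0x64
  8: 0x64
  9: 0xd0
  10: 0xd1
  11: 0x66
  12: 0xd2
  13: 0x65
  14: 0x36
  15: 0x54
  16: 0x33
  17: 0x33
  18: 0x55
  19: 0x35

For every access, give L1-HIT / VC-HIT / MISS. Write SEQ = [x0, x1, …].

SEQ = [MISS, L1-HIT, L1-HIT, L1-HIT, L1-HIT, MISS, L1-HIT, MISS, L1-HIT, L1-HIT, L1-HIT, L1-HIT, L1-HIT, L1-HIT, MISS, MISS, VC-HIT, L1-HIT, VC-HIT, VC-HIT]

0: 0xd0 (blk 26, set 2) → MISS  vc=[]
1: 0xd4 (blk 26, set 2) → L1-HIT  vc=[]
2: 0xd6 (blk 26, set 2) → L1-HIT  vc=[]
3: 0xd5 (blk 26, set 2) → L1-HIT  vc=[]
4: 0xd5 (blk 26, set 2) → L1-HIT  vc=[]
5: 0x21 (blk 4, set 0) → MISS  vc=[]
6: 0xd3 (blk 26, set 2) → L1-HIT  vc=[]
7: 0x64 (blk 12, set 0) → MISS  vc=[4]
8: 0x64 (blk 12, set 0) → L1-HIT  vc=[4]
9: 0xd0 (blk 26, set 2) → L1-HIT  vc=[4]
10: 0xd1 (blk 26, set 2) → L1-HIT  vc=[4]
11: 0x66 (blk 12, set 0) → L1-HIT  vc=[4]
12: 0xd2 (blk 26, set 2) → L1-HIT  vc=[4]
13: 0x65 (blk 12, set 0) → L1-HIT  vc=[4]
14: 0x36 (blk 6, set 2) → MISS  vc=[4, 26]
15: 0x54 (blk 10, set 2) → MISS  vc=[4, 26, 6]
16: 0x33 (blk 6, set 2) → VC-HIT  vc=[4, 26, 10]
17: 0x33 (blk 6, set 2) → L1-HIT  vc=[4, 26, 10]
18: 0x55 (blk 10, set 2) → VC-HIT  vc=[4, 26, 6]
19: 0x35 (blk 6, set 2) → VC-HIT  vc=[4, 26, 10]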